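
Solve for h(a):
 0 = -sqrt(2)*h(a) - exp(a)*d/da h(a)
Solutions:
 h(a) = C1*exp(sqrt(2)*exp(-a))


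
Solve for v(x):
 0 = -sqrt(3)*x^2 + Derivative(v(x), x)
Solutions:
 v(x) = C1 + sqrt(3)*x^3/3


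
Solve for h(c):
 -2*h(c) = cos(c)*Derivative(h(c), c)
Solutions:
 h(c) = C1*(sin(c) - 1)/(sin(c) + 1)


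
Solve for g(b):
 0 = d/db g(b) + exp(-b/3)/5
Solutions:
 g(b) = C1 + 3*exp(-b/3)/5


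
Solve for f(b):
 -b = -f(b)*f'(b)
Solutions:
 f(b) = -sqrt(C1 + b^2)
 f(b) = sqrt(C1 + b^2)


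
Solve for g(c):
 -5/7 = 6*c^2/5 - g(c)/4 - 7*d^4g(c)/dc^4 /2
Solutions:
 g(c) = 24*c^2/5 + (C1*sin(2^(1/4)*7^(3/4)*c/14) + C2*cos(2^(1/4)*7^(3/4)*c/14))*exp(-2^(1/4)*7^(3/4)*c/14) + (C3*sin(2^(1/4)*7^(3/4)*c/14) + C4*cos(2^(1/4)*7^(3/4)*c/14))*exp(2^(1/4)*7^(3/4)*c/14) + 20/7


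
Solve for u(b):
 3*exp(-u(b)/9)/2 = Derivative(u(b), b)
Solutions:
 u(b) = 9*log(C1 + b/6)


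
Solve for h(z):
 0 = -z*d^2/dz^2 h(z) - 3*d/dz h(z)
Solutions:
 h(z) = C1 + C2/z^2


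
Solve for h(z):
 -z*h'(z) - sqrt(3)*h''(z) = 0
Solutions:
 h(z) = C1 + C2*erf(sqrt(2)*3^(3/4)*z/6)


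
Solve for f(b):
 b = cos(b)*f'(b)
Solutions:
 f(b) = C1 + Integral(b/cos(b), b)


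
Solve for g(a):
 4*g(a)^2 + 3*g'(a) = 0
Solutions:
 g(a) = 3/(C1 + 4*a)


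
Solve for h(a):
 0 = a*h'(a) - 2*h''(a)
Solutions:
 h(a) = C1 + C2*erfi(a/2)


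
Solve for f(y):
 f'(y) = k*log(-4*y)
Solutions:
 f(y) = C1 + k*y*log(-y) + k*y*(-1 + 2*log(2))


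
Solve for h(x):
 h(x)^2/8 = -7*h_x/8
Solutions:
 h(x) = 7/(C1 + x)


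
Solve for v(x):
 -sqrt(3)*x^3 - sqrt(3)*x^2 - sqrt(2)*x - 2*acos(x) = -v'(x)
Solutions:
 v(x) = C1 + sqrt(3)*x^4/4 + sqrt(3)*x^3/3 + sqrt(2)*x^2/2 + 2*x*acos(x) - 2*sqrt(1 - x^2)


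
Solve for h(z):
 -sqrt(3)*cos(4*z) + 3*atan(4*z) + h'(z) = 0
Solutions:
 h(z) = C1 - 3*z*atan(4*z) + 3*log(16*z^2 + 1)/8 + sqrt(3)*sin(4*z)/4


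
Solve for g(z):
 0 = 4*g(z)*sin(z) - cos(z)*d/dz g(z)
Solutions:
 g(z) = C1/cos(z)^4


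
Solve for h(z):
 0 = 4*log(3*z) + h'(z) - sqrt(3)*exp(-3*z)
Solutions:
 h(z) = C1 - 4*z*log(z) + 4*z*(1 - log(3)) - sqrt(3)*exp(-3*z)/3


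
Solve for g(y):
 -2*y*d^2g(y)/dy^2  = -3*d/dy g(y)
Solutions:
 g(y) = C1 + C2*y^(5/2)


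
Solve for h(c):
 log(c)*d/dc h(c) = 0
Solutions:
 h(c) = C1


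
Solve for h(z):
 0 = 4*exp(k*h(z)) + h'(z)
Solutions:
 h(z) = Piecewise((log(1/(C1*k + 4*k*z))/k, Ne(k, 0)), (nan, True))
 h(z) = Piecewise((C1 - 4*z, Eq(k, 0)), (nan, True))


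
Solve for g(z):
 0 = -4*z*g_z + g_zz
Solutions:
 g(z) = C1 + C2*erfi(sqrt(2)*z)


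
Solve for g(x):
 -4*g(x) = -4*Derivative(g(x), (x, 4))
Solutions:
 g(x) = C1*exp(-x) + C2*exp(x) + C3*sin(x) + C4*cos(x)


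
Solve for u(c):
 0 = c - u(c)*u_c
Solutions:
 u(c) = -sqrt(C1 + c^2)
 u(c) = sqrt(C1 + c^2)


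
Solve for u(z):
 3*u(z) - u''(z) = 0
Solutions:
 u(z) = C1*exp(-sqrt(3)*z) + C2*exp(sqrt(3)*z)


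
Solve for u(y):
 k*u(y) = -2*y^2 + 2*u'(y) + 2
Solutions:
 u(y) = C1*exp(k*y/2) - 2*y^2/k + 2/k - 8*y/k^2 - 16/k^3


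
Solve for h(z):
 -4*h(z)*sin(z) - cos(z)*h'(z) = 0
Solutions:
 h(z) = C1*cos(z)^4


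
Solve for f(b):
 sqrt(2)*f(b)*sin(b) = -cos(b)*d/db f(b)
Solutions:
 f(b) = C1*cos(b)^(sqrt(2))


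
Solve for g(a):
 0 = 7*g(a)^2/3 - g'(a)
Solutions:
 g(a) = -3/(C1 + 7*a)


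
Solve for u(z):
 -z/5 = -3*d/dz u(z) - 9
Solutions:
 u(z) = C1 + z^2/30 - 3*z


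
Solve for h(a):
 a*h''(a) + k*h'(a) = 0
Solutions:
 h(a) = C1 + a^(1 - re(k))*(C2*sin(log(a)*Abs(im(k))) + C3*cos(log(a)*im(k)))


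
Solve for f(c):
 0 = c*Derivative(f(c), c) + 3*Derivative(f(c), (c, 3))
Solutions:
 f(c) = C1 + Integral(C2*airyai(-3^(2/3)*c/3) + C3*airybi(-3^(2/3)*c/3), c)


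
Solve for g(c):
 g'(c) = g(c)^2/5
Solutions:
 g(c) = -5/(C1 + c)


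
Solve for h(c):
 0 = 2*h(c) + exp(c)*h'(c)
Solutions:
 h(c) = C1*exp(2*exp(-c))


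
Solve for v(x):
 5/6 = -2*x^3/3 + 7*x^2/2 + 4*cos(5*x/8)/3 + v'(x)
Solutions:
 v(x) = C1 + x^4/6 - 7*x^3/6 + 5*x/6 - 32*sin(5*x/8)/15


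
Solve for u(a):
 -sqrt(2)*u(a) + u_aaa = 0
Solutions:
 u(a) = C3*exp(2^(1/6)*a) + (C1*sin(2^(1/6)*sqrt(3)*a/2) + C2*cos(2^(1/6)*sqrt(3)*a/2))*exp(-2^(1/6)*a/2)


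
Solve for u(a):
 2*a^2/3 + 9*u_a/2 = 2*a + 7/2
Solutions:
 u(a) = C1 - 4*a^3/81 + 2*a^2/9 + 7*a/9


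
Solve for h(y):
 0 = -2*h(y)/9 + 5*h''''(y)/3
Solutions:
 h(y) = C1*exp(-15^(3/4)*2^(1/4)*y/15) + C2*exp(15^(3/4)*2^(1/4)*y/15) + C3*sin(15^(3/4)*2^(1/4)*y/15) + C4*cos(15^(3/4)*2^(1/4)*y/15)


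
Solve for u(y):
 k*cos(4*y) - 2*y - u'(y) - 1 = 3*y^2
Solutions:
 u(y) = C1 + k*sin(4*y)/4 - y^3 - y^2 - y


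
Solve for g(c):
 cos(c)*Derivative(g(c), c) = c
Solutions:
 g(c) = C1 + Integral(c/cos(c), c)


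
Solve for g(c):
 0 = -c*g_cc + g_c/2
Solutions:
 g(c) = C1 + C2*c^(3/2)


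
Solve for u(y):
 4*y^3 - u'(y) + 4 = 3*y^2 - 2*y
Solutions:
 u(y) = C1 + y^4 - y^3 + y^2 + 4*y


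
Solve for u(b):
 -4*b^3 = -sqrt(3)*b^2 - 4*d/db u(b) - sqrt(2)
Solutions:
 u(b) = C1 + b^4/4 - sqrt(3)*b^3/12 - sqrt(2)*b/4


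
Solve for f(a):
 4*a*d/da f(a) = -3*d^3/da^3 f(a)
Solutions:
 f(a) = C1 + Integral(C2*airyai(-6^(2/3)*a/3) + C3*airybi(-6^(2/3)*a/3), a)


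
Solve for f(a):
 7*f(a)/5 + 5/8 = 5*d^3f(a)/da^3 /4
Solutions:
 f(a) = C3*exp(140^(1/3)*a/5) + (C1*sin(140^(1/3)*sqrt(3)*a/10) + C2*cos(140^(1/3)*sqrt(3)*a/10))*exp(-140^(1/3)*a/10) - 25/56


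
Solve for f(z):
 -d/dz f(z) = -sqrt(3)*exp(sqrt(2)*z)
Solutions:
 f(z) = C1 + sqrt(6)*exp(sqrt(2)*z)/2


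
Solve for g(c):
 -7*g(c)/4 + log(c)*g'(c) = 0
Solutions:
 g(c) = C1*exp(7*li(c)/4)


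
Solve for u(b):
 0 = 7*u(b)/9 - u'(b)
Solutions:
 u(b) = C1*exp(7*b/9)


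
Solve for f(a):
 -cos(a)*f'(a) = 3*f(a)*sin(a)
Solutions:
 f(a) = C1*cos(a)^3


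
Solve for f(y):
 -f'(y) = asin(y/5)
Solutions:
 f(y) = C1 - y*asin(y/5) - sqrt(25 - y^2)


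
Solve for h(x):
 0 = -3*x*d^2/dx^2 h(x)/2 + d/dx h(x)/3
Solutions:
 h(x) = C1 + C2*x^(11/9)


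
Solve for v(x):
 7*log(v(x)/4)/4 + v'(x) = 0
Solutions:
 -4*Integral(1/(-log(_y) + 2*log(2)), (_y, v(x)))/7 = C1 - x


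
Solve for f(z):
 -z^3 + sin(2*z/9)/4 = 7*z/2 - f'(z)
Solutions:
 f(z) = C1 + z^4/4 + 7*z^2/4 + 9*cos(2*z/9)/8


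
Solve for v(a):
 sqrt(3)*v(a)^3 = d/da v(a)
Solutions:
 v(a) = -sqrt(2)*sqrt(-1/(C1 + sqrt(3)*a))/2
 v(a) = sqrt(2)*sqrt(-1/(C1 + sqrt(3)*a))/2


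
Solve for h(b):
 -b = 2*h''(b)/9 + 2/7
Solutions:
 h(b) = C1 + C2*b - 3*b^3/4 - 9*b^2/14


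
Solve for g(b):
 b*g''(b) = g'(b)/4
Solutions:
 g(b) = C1 + C2*b^(5/4)


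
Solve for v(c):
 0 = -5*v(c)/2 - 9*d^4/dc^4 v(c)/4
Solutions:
 v(c) = (C1*sin(2^(3/4)*sqrt(3)*5^(1/4)*c/6) + C2*cos(2^(3/4)*sqrt(3)*5^(1/4)*c/6))*exp(-2^(3/4)*sqrt(3)*5^(1/4)*c/6) + (C3*sin(2^(3/4)*sqrt(3)*5^(1/4)*c/6) + C4*cos(2^(3/4)*sqrt(3)*5^(1/4)*c/6))*exp(2^(3/4)*sqrt(3)*5^(1/4)*c/6)


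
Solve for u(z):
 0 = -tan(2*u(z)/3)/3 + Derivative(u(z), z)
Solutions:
 u(z) = -3*asin(C1*exp(2*z/9))/2 + 3*pi/2
 u(z) = 3*asin(C1*exp(2*z/9))/2


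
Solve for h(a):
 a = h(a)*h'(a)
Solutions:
 h(a) = -sqrt(C1 + a^2)
 h(a) = sqrt(C1 + a^2)


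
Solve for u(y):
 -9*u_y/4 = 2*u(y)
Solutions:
 u(y) = C1*exp(-8*y/9)


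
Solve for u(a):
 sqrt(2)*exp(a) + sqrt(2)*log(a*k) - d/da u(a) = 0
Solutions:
 u(a) = C1 + sqrt(2)*a*log(a*k) - sqrt(2)*a + sqrt(2)*exp(a)


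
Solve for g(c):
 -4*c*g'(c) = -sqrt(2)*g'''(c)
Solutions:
 g(c) = C1 + Integral(C2*airyai(sqrt(2)*c) + C3*airybi(sqrt(2)*c), c)


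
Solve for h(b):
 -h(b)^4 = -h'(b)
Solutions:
 h(b) = (-1/(C1 + 3*b))^(1/3)
 h(b) = (-1/(C1 + b))^(1/3)*(-3^(2/3) - 3*3^(1/6)*I)/6
 h(b) = (-1/(C1 + b))^(1/3)*(-3^(2/3) + 3*3^(1/6)*I)/6


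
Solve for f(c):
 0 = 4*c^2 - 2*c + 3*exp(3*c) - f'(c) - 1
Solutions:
 f(c) = C1 + 4*c^3/3 - c^2 - c + exp(3*c)


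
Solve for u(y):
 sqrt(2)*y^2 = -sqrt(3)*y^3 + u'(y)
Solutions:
 u(y) = C1 + sqrt(3)*y^4/4 + sqrt(2)*y^3/3


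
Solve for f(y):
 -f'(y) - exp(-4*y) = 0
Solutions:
 f(y) = C1 + exp(-4*y)/4


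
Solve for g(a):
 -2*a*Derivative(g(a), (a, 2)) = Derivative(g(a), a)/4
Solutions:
 g(a) = C1 + C2*a^(7/8)


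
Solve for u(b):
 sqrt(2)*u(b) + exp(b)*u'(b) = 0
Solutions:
 u(b) = C1*exp(sqrt(2)*exp(-b))


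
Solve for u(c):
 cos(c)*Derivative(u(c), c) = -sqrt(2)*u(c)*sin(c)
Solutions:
 u(c) = C1*cos(c)^(sqrt(2))


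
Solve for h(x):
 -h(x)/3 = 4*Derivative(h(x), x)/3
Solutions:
 h(x) = C1*exp(-x/4)


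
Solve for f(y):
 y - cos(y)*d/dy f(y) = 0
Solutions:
 f(y) = C1 + Integral(y/cos(y), y)


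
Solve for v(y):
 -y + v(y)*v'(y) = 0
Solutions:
 v(y) = -sqrt(C1 + y^2)
 v(y) = sqrt(C1 + y^2)


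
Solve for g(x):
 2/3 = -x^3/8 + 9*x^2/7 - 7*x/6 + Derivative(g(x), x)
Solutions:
 g(x) = C1 + x^4/32 - 3*x^3/7 + 7*x^2/12 + 2*x/3


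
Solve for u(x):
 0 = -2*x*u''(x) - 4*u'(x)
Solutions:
 u(x) = C1 + C2/x


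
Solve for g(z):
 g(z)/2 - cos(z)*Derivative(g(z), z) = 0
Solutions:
 g(z) = C1*(sin(z) + 1)^(1/4)/(sin(z) - 1)^(1/4)


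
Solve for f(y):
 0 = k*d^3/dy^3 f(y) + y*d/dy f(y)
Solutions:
 f(y) = C1 + Integral(C2*airyai(y*(-1/k)^(1/3)) + C3*airybi(y*(-1/k)^(1/3)), y)


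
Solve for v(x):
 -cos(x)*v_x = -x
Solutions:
 v(x) = C1 + Integral(x/cos(x), x)


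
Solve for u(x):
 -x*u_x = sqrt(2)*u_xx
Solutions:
 u(x) = C1 + C2*erf(2^(1/4)*x/2)


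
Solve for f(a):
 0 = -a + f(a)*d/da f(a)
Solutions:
 f(a) = -sqrt(C1 + a^2)
 f(a) = sqrt(C1 + a^2)


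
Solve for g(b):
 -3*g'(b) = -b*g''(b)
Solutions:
 g(b) = C1 + C2*b^4


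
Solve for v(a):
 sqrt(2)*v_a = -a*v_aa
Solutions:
 v(a) = C1 + C2*a^(1 - sqrt(2))


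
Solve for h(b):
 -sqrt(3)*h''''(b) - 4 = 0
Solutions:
 h(b) = C1 + C2*b + C3*b^2 + C4*b^3 - sqrt(3)*b^4/18


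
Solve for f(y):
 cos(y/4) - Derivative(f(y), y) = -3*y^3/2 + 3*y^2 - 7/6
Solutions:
 f(y) = C1 + 3*y^4/8 - y^3 + 7*y/6 + 4*sin(y/4)


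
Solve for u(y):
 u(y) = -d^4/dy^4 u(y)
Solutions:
 u(y) = (C1*sin(sqrt(2)*y/2) + C2*cos(sqrt(2)*y/2))*exp(-sqrt(2)*y/2) + (C3*sin(sqrt(2)*y/2) + C4*cos(sqrt(2)*y/2))*exp(sqrt(2)*y/2)


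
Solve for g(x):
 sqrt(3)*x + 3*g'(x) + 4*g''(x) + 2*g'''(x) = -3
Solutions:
 g(x) = C1 - sqrt(3)*x^2/6 - x + 4*sqrt(3)*x/9 + (C2*sin(sqrt(2)*x/2) + C3*cos(sqrt(2)*x/2))*exp(-x)


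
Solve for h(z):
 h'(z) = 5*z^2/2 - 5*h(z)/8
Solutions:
 h(z) = C1*exp(-5*z/8) + 4*z^2 - 64*z/5 + 512/25


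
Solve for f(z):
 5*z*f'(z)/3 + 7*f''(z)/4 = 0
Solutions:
 f(z) = C1 + C2*erf(sqrt(210)*z/21)


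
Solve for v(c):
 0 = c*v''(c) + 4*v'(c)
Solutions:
 v(c) = C1 + C2/c^3


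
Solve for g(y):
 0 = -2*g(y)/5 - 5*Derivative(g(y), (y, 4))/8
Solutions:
 g(y) = (C1*sin(sqrt(10)*y/5) + C2*cos(sqrt(10)*y/5))*exp(-sqrt(10)*y/5) + (C3*sin(sqrt(10)*y/5) + C4*cos(sqrt(10)*y/5))*exp(sqrt(10)*y/5)


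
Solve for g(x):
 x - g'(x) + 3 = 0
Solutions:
 g(x) = C1 + x^2/2 + 3*x


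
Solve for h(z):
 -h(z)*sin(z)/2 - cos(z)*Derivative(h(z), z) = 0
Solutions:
 h(z) = C1*sqrt(cos(z))


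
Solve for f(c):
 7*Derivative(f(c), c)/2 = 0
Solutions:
 f(c) = C1


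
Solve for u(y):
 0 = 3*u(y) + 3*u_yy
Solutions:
 u(y) = C1*sin(y) + C2*cos(y)


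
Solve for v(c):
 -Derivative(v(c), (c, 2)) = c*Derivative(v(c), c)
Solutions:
 v(c) = C1 + C2*erf(sqrt(2)*c/2)


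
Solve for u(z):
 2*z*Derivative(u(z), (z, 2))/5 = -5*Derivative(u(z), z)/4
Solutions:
 u(z) = C1 + C2/z^(17/8)


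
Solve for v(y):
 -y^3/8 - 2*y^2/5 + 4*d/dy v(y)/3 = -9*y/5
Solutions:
 v(y) = C1 + 3*y^4/128 + y^3/10 - 27*y^2/40


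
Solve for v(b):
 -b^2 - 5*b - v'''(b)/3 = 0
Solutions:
 v(b) = C1 + C2*b + C3*b^2 - b^5/20 - 5*b^4/8


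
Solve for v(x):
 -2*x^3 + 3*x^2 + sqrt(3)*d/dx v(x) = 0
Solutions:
 v(x) = C1 + sqrt(3)*x^4/6 - sqrt(3)*x^3/3


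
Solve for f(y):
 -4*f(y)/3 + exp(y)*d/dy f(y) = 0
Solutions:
 f(y) = C1*exp(-4*exp(-y)/3)


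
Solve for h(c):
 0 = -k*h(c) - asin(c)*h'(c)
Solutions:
 h(c) = C1*exp(-k*Integral(1/asin(c), c))


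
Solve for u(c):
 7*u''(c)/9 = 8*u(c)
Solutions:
 u(c) = C1*exp(-6*sqrt(14)*c/7) + C2*exp(6*sqrt(14)*c/7)


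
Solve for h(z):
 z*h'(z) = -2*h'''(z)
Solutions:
 h(z) = C1 + Integral(C2*airyai(-2^(2/3)*z/2) + C3*airybi(-2^(2/3)*z/2), z)


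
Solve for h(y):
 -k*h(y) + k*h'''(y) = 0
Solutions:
 h(y) = C3*exp(y) + (C1*sin(sqrt(3)*y/2) + C2*cos(sqrt(3)*y/2))*exp(-y/2)


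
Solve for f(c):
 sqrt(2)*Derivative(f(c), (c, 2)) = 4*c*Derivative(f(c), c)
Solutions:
 f(c) = C1 + C2*erfi(2^(1/4)*c)


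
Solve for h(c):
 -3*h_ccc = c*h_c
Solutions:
 h(c) = C1 + Integral(C2*airyai(-3^(2/3)*c/3) + C3*airybi(-3^(2/3)*c/3), c)


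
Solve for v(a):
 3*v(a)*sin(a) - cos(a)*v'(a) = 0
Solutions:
 v(a) = C1/cos(a)^3


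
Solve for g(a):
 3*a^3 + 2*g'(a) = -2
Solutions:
 g(a) = C1 - 3*a^4/8 - a


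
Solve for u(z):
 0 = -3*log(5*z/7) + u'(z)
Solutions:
 u(z) = C1 + 3*z*log(z) - 3*z + z*log(125/343)


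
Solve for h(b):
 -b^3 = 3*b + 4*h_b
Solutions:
 h(b) = C1 - b^4/16 - 3*b^2/8


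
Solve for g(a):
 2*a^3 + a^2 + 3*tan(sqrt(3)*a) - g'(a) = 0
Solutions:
 g(a) = C1 + a^4/2 + a^3/3 - sqrt(3)*log(cos(sqrt(3)*a))


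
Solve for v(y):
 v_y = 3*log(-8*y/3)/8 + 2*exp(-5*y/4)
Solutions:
 v(y) = C1 + 3*y*log(-y)/8 + 3*y*(-log(3) - 1 + 3*log(2))/8 - 8*exp(-5*y/4)/5


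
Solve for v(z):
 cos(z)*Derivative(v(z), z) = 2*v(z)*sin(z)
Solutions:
 v(z) = C1/cos(z)^2


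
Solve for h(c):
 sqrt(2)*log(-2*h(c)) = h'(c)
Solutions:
 -sqrt(2)*Integral(1/(log(-_y) + log(2)), (_y, h(c)))/2 = C1 - c


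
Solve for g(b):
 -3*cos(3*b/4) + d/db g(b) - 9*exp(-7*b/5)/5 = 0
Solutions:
 g(b) = C1 + 4*sin(3*b/4) - 9*exp(-7*b/5)/7


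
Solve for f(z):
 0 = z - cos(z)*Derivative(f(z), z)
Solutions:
 f(z) = C1 + Integral(z/cos(z), z)


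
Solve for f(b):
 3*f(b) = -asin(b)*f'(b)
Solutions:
 f(b) = C1*exp(-3*Integral(1/asin(b), b))


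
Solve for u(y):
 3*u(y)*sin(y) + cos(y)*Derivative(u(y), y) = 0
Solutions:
 u(y) = C1*cos(y)^3


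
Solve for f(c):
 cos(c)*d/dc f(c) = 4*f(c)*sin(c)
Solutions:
 f(c) = C1/cos(c)^4


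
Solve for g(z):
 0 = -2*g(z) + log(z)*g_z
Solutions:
 g(z) = C1*exp(2*li(z))


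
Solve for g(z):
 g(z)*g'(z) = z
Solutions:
 g(z) = -sqrt(C1 + z^2)
 g(z) = sqrt(C1 + z^2)


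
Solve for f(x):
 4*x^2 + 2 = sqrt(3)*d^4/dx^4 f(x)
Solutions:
 f(x) = C1 + C2*x + C3*x^2 + C4*x^3 + sqrt(3)*x^6/270 + sqrt(3)*x^4/36


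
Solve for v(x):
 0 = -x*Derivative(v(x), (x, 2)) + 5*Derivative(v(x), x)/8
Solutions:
 v(x) = C1 + C2*x^(13/8)


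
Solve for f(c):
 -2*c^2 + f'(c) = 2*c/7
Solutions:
 f(c) = C1 + 2*c^3/3 + c^2/7


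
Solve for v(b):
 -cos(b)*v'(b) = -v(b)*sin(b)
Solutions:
 v(b) = C1/cos(b)


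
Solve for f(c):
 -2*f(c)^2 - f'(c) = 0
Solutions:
 f(c) = 1/(C1 + 2*c)


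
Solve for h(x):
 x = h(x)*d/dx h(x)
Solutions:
 h(x) = -sqrt(C1 + x^2)
 h(x) = sqrt(C1 + x^2)


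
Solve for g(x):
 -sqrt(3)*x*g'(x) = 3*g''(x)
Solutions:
 g(x) = C1 + C2*erf(sqrt(2)*3^(3/4)*x/6)


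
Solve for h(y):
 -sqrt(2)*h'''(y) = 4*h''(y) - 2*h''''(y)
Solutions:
 h(y) = C1 + C2*y + C3*exp(y*(sqrt(2) + sqrt(34))/4) + C4*exp(y*(-sqrt(34) + sqrt(2))/4)


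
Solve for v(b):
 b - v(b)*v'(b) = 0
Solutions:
 v(b) = -sqrt(C1 + b^2)
 v(b) = sqrt(C1 + b^2)


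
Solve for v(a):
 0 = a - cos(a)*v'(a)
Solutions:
 v(a) = C1 + Integral(a/cos(a), a)


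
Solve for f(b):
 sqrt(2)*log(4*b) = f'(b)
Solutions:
 f(b) = C1 + sqrt(2)*b*log(b) - sqrt(2)*b + 2*sqrt(2)*b*log(2)


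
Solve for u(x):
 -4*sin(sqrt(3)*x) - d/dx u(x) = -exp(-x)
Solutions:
 u(x) = C1 + 4*sqrt(3)*cos(sqrt(3)*x)/3 - exp(-x)


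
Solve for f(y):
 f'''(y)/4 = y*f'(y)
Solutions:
 f(y) = C1 + Integral(C2*airyai(2^(2/3)*y) + C3*airybi(2^(2/3)*y), y)


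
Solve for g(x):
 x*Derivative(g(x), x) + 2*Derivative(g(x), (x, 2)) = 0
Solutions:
 g(x) = C1 + C2*erf(x/2)


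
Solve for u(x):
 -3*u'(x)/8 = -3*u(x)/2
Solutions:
 u(x) = C1*exp(4*x)


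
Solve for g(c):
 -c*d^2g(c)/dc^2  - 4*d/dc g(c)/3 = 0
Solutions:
 g(c) = C1 + C2/c^(1/3)


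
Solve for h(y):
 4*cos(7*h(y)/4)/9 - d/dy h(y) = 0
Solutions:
 -4*y/9 - 2*log(sin(7*h(y)/4) - 1)/7 + 2*log(sin(7*h(y)/4) + 1)/7 = C1


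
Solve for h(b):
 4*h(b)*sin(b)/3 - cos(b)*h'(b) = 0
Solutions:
 h(b) = C1/cos(b)^(4/3)


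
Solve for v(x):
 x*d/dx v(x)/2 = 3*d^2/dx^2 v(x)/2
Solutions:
 v(x) = C1 + C2*erfi(sqrt(6)*x/6)


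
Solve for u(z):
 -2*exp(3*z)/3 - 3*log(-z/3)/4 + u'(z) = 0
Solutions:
 u(z) = C1 + 3*z*log(-z)/4 + 3*z*(-log(3) - 1)/4 + 2*exp(3*z)/9


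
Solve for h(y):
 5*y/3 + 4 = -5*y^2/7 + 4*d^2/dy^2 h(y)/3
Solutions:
 h(y) = C1 + C2*y + 5*y^4/112 + 5*y^3/24 + 3*y^2/2


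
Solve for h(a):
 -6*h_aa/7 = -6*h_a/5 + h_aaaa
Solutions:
 h(a) = C1 + C2*exp(-a*(-10*245^(1/3)/(147 + sqrt(23009))^(1/3) + 175^(1/3)*(147 + sqrt(23009))^(1/3))/70)*sin(sqrt(3)*a*(10*245^(1/3)/(147 + sqrt(23009))^(1/3) + 175^(1/3)*(147 + sqrt(23009))^(1/3))/70) + C3*exp(-a*(-10*245^(1/3)/(147 + sqrt(23009))^(1/3) + 175^(1/3)*(147 + sqrt(23009))^(1/3))/70)*cos(sqrt(3)*a*(10*245^(1/3)/(147 + sqrt(23009))^(1/3) + 175^(1/3)*(147 + sqrt(23009))^(1/3))/70) + C4*exp(a*(-10*245^(1/3)/(147 + sqrt(23009))^(1/3) + 175^(1/3)*(147 + sqrt(23009))^(1/3))/35)


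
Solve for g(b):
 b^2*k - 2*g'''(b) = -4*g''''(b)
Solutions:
 g(b) = C1 + C2*b + C3*b^2 + C4*exp(b/2) + b^5*k/120 + b^4*k/12 + 2*b^3*k/3


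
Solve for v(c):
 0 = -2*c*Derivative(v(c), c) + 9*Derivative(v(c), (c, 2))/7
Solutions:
 v(c) = C1 + C2*erfi(sqrt(7)*c/3)


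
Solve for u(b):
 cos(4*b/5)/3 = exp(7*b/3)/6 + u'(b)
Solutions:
 u(b) = C1 - exp(7*b/3)/14 + 5*sin(4*b/5)/12


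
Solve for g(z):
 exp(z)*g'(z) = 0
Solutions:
 g(z) = C1


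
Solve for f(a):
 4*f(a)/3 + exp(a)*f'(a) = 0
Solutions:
 f(a) = C1*exp(4*exp(-a)/3)


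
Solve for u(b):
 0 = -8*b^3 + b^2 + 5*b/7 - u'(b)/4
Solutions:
 u(b) = C1 - 8*b^4 + 4*b^3/3 + 10*b^2/7


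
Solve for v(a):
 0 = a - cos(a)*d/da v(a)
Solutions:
 v(a) = C1 + Integral(a/cos(a), a)


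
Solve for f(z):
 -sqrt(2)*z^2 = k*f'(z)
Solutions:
 f(z) = C1 - sqrt(2)*z^3/(3*k)


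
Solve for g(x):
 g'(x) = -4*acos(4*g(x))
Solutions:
 Integral(1/acos(4*_y), (_y, g(x))) = C1 - 4*x


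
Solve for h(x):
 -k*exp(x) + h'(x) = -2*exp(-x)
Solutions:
 h(x) = C1 + k*exp(x) + 2*exp(-x)


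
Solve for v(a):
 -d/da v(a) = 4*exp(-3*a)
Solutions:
 v(a) = C1 + 4*exp(-3*a)/3


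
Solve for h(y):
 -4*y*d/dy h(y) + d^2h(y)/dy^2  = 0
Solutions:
 h(y) = C1 + C2*erfi(sqrt(2)*y)


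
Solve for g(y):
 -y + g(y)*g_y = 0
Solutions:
 g(y) = -sqrt(C1 + y^2)
 g(y) = sqrt(C1 + y^2)


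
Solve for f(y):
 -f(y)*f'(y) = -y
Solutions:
 f(y) = -sqrt(C1 + y^2)
 f(y) = sqrt(C1 + y^2)


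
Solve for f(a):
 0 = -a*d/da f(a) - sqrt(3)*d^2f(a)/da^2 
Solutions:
 f(a) = C1 + C2*erf(sqrt(2)*3^(3/4)*a/6)


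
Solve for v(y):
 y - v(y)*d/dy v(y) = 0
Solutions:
 v(y) = -sqrt(C1 + y^2)
 v(y) = sqrt(C1 + y^2)


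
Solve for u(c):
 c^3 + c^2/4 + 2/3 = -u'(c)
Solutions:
 u(c) = C1 - c^4/4 - c^3/12 - 2*c/3


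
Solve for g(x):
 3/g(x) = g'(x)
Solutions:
 g(x) = -sqrt(C1 + 6*x)
 g(x) = sqrt(C1 + 6*x)


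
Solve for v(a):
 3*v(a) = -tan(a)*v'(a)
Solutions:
 v(a) = C1/sin(a)^3


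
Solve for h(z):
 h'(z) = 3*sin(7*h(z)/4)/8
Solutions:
 -3*z/8 + 2*log(cos(7*h(z)/4) - 1)/7 - 2*log(cos(7*h(z)/4) + 1)/7 = C1


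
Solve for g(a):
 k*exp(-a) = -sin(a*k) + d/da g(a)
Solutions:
 g(a) = C1 - k*exp(-a) - cos(a*k)/k


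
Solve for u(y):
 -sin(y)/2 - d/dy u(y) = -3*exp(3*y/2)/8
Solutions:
 u(y) = C1 + exp(3*y/2)/4 + cos(y)/2


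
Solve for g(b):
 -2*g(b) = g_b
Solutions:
 g(b) = C1*exp(-2*b)


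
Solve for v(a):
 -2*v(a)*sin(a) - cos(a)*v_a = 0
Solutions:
 v(a) = C1*cos(a)^2


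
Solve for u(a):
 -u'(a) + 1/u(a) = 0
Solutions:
 u(a) = -sqrt(C1 + 2*a)
 u(a) = sqrt(C1 + 2*a)


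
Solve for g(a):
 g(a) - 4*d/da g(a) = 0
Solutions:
 g(a) = C1*exp(a/4)


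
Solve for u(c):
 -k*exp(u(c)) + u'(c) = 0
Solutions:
 u(c) = log(-1/(C1 + c*k))


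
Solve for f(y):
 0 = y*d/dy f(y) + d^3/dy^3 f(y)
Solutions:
 f(y) = C1 + Integral(C2*airyai(-y) + C3*airybi(-y), y)


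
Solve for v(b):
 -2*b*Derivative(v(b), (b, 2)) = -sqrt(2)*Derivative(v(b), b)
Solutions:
 v(b) = C1 + C2*b^(sqrt(2)/2 + 1)


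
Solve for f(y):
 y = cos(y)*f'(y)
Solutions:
 f(y) = C1 + Integral(y/cos(y), y)


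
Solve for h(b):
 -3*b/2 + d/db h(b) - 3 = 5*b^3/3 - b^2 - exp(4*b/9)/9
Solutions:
 h(b) = C1 + 5*b^4/12 - b^3/3 + 3*b^2/4 + 3*b - exp(4*b/9)/4


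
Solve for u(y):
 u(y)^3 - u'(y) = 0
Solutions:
 u(y) = -sqrt(2)*sqrt(-1/(C1 + y))/2
 u(y) = sqrt(2)*sqrt(-1/(C1 + y))/2


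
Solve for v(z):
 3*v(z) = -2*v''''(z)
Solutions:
 v(z) = (C1*sin(6^(1/4)*z/2) + C2*cos(6^(1/4)*z/2))*exp(-6^(1/4)*z/2) + (C3*sin(6^(1/4)*z/2) + C4*cos(6^(1/4)*z/2))*exp(6^(1/4)*z/2)


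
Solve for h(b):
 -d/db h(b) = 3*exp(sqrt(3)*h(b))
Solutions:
 h(b) = sqrt(3)*(2*log(1/(C1 + 3*b)) - log(3))/6


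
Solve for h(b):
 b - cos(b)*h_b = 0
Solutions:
 h(b) = C1 + Integral(b/cos(b), b)


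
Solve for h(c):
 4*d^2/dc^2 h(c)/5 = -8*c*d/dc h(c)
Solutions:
 h(c) = C1 + C2*erf(sqrt(5)*c)


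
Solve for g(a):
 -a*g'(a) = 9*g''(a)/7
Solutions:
 g(a) = C1 + C2*erf(sqrt(14)*a/6)


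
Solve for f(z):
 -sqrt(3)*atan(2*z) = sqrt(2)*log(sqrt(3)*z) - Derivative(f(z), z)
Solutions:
 f(z) = C1 + sqrt(2)*z*(log(z) - 1) + sqrt(2)*z*log(3)/2 + sqrt(3)*(z*atan(2*z) - log(4*z^2 + 1)/4)


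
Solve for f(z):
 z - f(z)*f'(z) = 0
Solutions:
 f(z) = -sqrt(C1 + z^2)
 f(z) = sqrt(C1 + z^2)


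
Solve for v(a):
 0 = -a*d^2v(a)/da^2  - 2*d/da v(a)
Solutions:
 v(a) = C1 + C2/a


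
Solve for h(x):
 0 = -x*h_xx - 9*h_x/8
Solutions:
 h(x) = C1 + C2/x^(1/8)


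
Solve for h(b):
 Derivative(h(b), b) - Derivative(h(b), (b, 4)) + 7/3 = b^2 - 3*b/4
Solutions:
 h(b) = C1 + C4*exp(b) + b^3/3 - 3*b^2/8 - 7*b/3 + (C2*sin(sqrt(3)*b/2) + C3*cos(sqrt(3)*b/2))*exp(-b/2)


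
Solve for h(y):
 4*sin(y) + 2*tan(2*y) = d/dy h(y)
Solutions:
 h(y) = C1 - log(cos(2*y)) - 4*cos(y)


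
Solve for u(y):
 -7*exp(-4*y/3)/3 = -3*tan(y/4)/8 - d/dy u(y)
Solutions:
 u(y) = C1 - 3*log(tan(y/4)^2 + 1)/4 - 7*exp(-4*y/3)/4


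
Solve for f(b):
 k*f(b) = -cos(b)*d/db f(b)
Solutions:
 f(b) = C1*exp(k*(log(sin(b) - 1) - log(sin(b) + 1))/2)


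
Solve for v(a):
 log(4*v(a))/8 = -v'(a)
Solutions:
 8*Integral(1/(log(_y) + 2*log(2)), (_y, v(a))) = C1 - a


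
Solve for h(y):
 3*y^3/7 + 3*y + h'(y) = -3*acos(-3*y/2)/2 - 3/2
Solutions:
 h(y) = C1 - 3*y^4/28 - 3*y^2/2 - 3*y*acos(-3*y/2)/2 - 3*y/2 - sqrt(4 - 9*y^2)/2


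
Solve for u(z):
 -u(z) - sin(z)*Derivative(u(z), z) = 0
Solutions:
 u(z) = C1*sqrt(cos(z) + 1)/sqrt(cos(z) - 1)


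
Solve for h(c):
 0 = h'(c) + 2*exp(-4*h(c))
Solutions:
 h(c) = log(-I*(C1 - 8*c)^(1/4))
 h(c) = log(I*(C1 - 8*c)^(1/4))
 h(c) = log(-(C1 - 8*c)^(1/4))
 h(c) = log(C1 - 8*c)/4


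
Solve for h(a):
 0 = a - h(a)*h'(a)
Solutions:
 h(a) = -sqrt(C1 + a^2)
 h(a) = sqrt(C1 + a^2)


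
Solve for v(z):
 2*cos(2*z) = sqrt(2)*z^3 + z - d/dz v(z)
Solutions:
 v(z) = C1 + sqrt(2)*z^4/4 + z^2/2 - sin(2*z)


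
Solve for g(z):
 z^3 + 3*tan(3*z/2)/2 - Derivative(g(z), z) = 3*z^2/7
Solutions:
 g(z) = C1 + z^4/4 - z^3/7 - log(cos(3*z/2))


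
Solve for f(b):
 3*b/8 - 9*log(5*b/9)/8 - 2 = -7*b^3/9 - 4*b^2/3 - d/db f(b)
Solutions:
 f(b) = C1 - 7*b^4/36 - 4*b^3/9 - 3*b^2/16 + 9*b*log(b)/8 - 9*b*log(3)/4 + 7*b/8 + 9*b*log(5)/8


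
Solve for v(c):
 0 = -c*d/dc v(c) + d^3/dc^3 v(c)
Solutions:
 v(c) = C1 + Integral(C2*airyai(c) + C3*airybi(c), c)


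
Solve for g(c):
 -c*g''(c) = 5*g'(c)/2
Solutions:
 g(c) = C1 + C2/c^(3/2)


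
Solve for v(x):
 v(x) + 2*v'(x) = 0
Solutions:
 v(x) = C1*exp(-x/2)


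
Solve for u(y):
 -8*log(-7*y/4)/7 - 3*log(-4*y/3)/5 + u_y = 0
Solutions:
 u(y) = C1 + 61*y*log(-y)/35 + y*(-61 - 38*log(2) - 21*log(3) + 40*log(7))/35


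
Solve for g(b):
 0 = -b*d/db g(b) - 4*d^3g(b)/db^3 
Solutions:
 g(b) = C1 + Integral(C2*airyai(-2^(1/3)*b/2) + C3*airybi(-2^(1/3)*b/2), b)


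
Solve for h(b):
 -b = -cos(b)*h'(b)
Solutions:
 h(b) = C1 + Integral(b/cos(b), b)


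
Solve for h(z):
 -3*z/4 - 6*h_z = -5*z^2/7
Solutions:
 h(z) = C1 + 5*z^3/126 - z^2/16


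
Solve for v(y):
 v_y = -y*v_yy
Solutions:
 v(y) = C1 + C2*log(y)


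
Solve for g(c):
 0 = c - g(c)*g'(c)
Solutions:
 g(c) = -sqrt(C1 + c^2)
 g(c) = sqrt(C1 + c^2)


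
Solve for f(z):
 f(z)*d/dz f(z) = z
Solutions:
 f(z) = -sqrt(C1 + z^2)
 f(z) = sqrt(C1 + z^2)


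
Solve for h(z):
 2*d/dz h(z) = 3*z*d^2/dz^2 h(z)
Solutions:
 h(z) = C1 + C2*z^(5/3)


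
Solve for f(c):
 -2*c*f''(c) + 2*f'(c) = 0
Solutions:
 f(c) = C1 + C2*c^2


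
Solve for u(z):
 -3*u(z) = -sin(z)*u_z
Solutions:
 u(z) = C1*(cos(z) - 1)^(3/2)/(cos(z) + 1)^(3/2)


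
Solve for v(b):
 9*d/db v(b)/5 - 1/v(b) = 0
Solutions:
 v(b) = -sqrt(C1 + 10*b)/3
 v(b) = sqrt(C1 + 10*b)/3


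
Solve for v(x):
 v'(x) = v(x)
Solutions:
 v(x) = C1*exp(x)


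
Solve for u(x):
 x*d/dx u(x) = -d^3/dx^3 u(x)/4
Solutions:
 u(x) = C1 + Integral(C2*airyai(-2^(2/3)*x) + C3*airybi(-2^(2/3)*x), x)


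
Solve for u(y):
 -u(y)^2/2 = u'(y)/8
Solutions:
 u(y) = 1/(C1 + 4*y)


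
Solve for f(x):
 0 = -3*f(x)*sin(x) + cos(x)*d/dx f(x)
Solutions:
 f(x) = C1/cos(x)^3


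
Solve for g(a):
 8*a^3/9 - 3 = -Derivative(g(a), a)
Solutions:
 g(a) = C1 - 2*a^4/9 + 3*a


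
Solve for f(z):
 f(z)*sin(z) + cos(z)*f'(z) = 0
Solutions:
 f(z) = C1*cos(z)


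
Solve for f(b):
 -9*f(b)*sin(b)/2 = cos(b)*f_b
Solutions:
 f(b) = C1*cos(b)^(9/2)


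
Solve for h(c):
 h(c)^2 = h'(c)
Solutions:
 h(c) = -1/(C1 + c)


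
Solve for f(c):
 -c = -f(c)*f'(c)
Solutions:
 f(c) = -sqrt(C1 + c^2)
 f(c) = sqrt(C1 + c^2)


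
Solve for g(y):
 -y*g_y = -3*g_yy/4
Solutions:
 g(y) = C1 + C2*erfi(sqrt(6)*y/3)


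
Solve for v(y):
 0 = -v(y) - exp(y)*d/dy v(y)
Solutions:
 v(y) = C1*exp(exp(-y))


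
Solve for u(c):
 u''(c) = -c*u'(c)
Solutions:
 u(c) = C1 + C2*erf(sqrt(2)*c/2)


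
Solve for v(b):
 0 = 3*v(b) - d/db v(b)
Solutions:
 v(b) = C1*exp(3*b)


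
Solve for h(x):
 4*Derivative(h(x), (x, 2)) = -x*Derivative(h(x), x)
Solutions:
 h(x) = C1 + C2*erf(sqrt(2)*x/4)


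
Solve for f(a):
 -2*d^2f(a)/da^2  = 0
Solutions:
 f(a) = C1 + C2*a


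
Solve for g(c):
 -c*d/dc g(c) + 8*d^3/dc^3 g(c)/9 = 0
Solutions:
 g(c) = C1 + Integral(C2*airyai(3^(2/3)*c/2) + C3*airybi(3^(2/3)*c/2), c)


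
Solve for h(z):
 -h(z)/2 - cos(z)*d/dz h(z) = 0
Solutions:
 h(z) = C1*(sin(z) - 1)^(1/4)/(sin(z) + 1)^(1/4)


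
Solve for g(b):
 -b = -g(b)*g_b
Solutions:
 g(b) = -sqrt(C1 + b^2)
 g(b) = sqrt(C1 + b^2)


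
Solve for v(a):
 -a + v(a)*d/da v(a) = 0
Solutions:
 v(a) = -sqrt(C1 + a^2)
 v(a) = sqrt(C1 + a^2)


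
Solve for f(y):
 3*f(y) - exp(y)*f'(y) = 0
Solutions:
 f(y) = C1*exp(-3*exp(-y))


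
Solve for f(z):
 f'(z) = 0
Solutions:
 f(z) = C1


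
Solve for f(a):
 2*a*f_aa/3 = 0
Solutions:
 f(a) = C1 + C2*a


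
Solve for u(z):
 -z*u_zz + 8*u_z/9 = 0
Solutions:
 u(z) = C1 + C2*z^(17/9)


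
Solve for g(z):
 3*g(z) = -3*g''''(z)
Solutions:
 g(z) = (C1*sin(sqrt(2)*z/2) + C2*cos(sqrt(2)*z/2))*exp(-sqrt(2)*z/2) + (C3*sin(sqrt(2)*z/2) + C4*cos(sqrt(2)*z/2))*exp(sqrt(2)*z/2)


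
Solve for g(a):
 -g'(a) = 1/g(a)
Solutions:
 g(a) = -sqrt(C1 - 2*a)
 g(a) = sqrt(C1 - 2*a)


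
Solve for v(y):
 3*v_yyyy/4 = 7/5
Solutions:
 v(y) = C1 + C2*y + C3*y^2 + C4*y^3 + 7*y^4/90


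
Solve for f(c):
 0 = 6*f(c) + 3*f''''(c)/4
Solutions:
 f(c) = (C1*sin(2^(1/4)*c) + C2*cos(2^(1/4)*c))*exp(-2^(1/4)*c) + (C3*sin(2^(1/4)*c) + C4*cos(2^(1/4)*c))*exp(2^(1/4)*c)


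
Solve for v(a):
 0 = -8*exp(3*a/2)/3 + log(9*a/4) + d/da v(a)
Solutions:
 v(a) = C1 - a*log(a) + a*(-2*log(3) + 1 + 2*log(2)) + 16*exp(3*a/2)/9


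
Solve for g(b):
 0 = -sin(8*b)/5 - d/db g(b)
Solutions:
 g(b) = C1 + cos(8*b)/40


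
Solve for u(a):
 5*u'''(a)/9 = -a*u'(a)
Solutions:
 u(a) = C1 + Integral(C2*airyai(-15^(2/3)*a/5) + C3*airybi(-15^(2/3)*a/5), a)


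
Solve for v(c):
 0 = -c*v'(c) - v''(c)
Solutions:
 v(c) = C1 + C2*erf(sqrt(2)*c/2)


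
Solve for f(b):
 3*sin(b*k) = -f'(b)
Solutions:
 f(b) = C1 + 3*cos(b*k)/k


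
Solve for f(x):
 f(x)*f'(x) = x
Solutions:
 f(x) = -sqrt(C1 + x^2)
 f(x) = sqrt(C1 + x^2)


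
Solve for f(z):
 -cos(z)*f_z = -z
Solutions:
 f(z) = C1 + Integral(z/cos(z), z)


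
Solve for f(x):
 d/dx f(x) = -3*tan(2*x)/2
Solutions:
 f(x) = C1 + 3*log(cos(2*x))/4


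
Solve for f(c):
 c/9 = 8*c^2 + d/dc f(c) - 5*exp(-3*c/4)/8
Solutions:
 f(c) = C1 - 8*c^3/3 + c^2/18 - 5*exp(-3*c/4)/6


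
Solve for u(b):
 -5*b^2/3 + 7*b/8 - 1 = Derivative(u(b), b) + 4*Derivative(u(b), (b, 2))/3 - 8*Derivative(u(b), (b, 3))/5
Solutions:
 u(b) = C1 + C2*exp(b*(5 - sqrt(115))/12) + C3*exp(b*(5 + sqrt(115))/12) - 5*b^3/9 + 383*b^2/144 - 725*b/54


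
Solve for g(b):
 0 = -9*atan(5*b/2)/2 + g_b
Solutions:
 g(b) = C1 + 9*b*atan(5*b/2)/2 - 9*log(25*b^2 + 4)/10


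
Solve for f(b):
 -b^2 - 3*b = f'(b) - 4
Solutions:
 f(b) = C1 - b^3/3 - 3*b^2/2 + 4*b


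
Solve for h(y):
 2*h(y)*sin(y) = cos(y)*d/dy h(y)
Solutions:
 h(y) = C1/cos(y)^2


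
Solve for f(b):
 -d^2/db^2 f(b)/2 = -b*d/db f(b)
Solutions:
 f(b) = C1 + C2*erfi(b)


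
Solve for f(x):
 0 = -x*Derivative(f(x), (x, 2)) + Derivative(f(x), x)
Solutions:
 f(x) = C1 + C2*x^2


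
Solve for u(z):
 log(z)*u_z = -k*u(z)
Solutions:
 u(z) = C1*exp(-k*li(z))


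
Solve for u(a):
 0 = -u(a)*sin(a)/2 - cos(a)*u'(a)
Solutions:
 u(a) = C1*sqrt(cos(a))


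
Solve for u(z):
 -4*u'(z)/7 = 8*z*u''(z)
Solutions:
 u(z) = C1 + C2*z^(13/14)


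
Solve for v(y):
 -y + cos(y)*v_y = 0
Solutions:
 v(y) = C1 + Integral(y/cos(y), y)


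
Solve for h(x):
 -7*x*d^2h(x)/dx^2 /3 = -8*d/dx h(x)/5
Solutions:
 h(x) = C1 + C2*x^(59/35)


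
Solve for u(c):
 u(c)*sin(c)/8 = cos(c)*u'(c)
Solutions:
 u(c) = C1/cos(c)^(1/8)


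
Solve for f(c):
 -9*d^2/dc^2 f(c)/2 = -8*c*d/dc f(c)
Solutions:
 f(c) = C1 + C2*erfi(2*sqrt(2)*c/3)


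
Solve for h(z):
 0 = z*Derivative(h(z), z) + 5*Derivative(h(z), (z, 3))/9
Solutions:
 h(z) = C1 + Integral(C2*airyai(-15^(2/3)*z/5) + C3*airybi(-15^(2/3)*z/5), z)


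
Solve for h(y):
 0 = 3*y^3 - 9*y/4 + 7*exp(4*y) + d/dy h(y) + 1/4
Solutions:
 h(y) = C1 - 3*y^4/4 + 9*y^2/8 - y/4 - 7*exp(4*y)/4


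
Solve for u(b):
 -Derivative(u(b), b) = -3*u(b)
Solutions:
 u(b) = C1*exp(3*b)


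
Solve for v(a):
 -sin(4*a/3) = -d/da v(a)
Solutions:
 v(a) = C1 - 3*cos(4*a/3)/4


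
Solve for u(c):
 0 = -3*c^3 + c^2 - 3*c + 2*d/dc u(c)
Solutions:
 u(c) = C1 + 3*c^4/8 - c^3/6 + 3*c^2/4


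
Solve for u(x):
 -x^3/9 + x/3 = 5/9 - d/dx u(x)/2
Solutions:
 u(x) = C1 + x^4/18 - x^2/3 + 10*x/9


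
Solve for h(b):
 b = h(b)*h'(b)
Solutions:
 h(b) = -sqrt(C1 + b^2)
 h(b) = sqrt(C1 + b^2)


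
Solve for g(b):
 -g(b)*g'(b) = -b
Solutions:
 g(b) = -sqrt(C1 + b^2)
 g(b) = sqrt(C1 + b^2)


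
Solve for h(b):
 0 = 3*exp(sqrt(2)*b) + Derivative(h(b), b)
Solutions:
 h(b) = C1 - 3*sqrt(2)*exp(sqrt(2)*b)/2


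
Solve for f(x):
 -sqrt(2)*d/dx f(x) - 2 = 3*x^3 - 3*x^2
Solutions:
 f(x) = C1 - 3*sqrt(2)*x^4/8 + sqrt(2)*x^3/2 - sqrt(2)*x


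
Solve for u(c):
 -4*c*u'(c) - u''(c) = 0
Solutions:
 u(c) = C1 + C2*erf(sqrt(2)*c)


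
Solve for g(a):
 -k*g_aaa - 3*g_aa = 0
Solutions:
 g(a) = C1 + C2*a + C3*exp(-3*a/k)


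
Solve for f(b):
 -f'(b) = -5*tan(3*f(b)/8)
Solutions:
 f(b) = -8*asin(C1*exp(15*b/8))/3 + 8*pi/3
 f(b) = 8*asin(C1*exp(15*b/8))/3


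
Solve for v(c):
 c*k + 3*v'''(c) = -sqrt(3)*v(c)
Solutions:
 v(c) = C3*exp(-3^(5/6)*c/3) - sqrt(3)*c*k/3 + (C1*sin(3^(1/3)*c/2) + C2*cos(3^(1/3)*c/2))*exp(3^(5/6)*c/6)


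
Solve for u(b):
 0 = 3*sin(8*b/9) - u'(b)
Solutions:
 u(b) = C1 - 27*cos(8*b/9)/8


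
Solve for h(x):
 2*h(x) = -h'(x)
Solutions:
 h(x) = C1*exp(-2*x)


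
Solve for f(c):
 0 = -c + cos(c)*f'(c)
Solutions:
 f(c) = C1 + Integral(c/cos(c), c)


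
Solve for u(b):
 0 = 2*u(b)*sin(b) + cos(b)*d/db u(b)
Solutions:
 u(b) = C1*cos(b)^2


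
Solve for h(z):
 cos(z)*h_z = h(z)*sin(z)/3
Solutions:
 h(z) = C1/cos(z)^(1/3)


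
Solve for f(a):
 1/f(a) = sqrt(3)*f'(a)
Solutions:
 f(a) = -sqrt(C1 + 6*sqrt(3)*a)/3
 f(a) = sqrt(C1 + 6*sqrt(3)*a)/3


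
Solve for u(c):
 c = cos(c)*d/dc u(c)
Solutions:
 u(c) = C1 + Integral(c/cos(c), c)


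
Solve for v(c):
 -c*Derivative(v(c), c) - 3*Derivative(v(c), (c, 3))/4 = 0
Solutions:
 v(c) = C1 + Integral(C2*airyai(-6^(2/3)*c/3) + C3*airybi(-6^(2/3)*c/3), c)


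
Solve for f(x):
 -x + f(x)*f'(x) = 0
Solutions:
 f(x) = -sqrt(C1 + x^2)
 f(x) = sqrt(C1 + x^2)


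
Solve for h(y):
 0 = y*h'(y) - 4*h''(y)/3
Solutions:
 h(y) = C1 + C2*erfi(sqrt(6)*y/4)


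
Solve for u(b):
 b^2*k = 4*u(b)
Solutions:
 u(b) = b^2*k/4


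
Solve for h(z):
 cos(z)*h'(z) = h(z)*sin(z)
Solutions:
 h(z) = C1/cos(z)


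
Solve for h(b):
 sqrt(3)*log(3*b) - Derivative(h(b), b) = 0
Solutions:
 h(b) = C1 + sqrt(3)*b*log(b) - sqrt(3)*b + sqrt(3)*b*log(3)


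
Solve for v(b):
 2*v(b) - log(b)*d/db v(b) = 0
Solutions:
 v(b) = C1*exp(2*li(b))


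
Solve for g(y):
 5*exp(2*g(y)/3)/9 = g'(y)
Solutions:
 g(y) = 3*log(-sqrt(-1/(C1 + 5*y))) - 3*log(2) + 3*log(6)/2 + 3*log(3)
 g(y) = 3*log(-1/(C1 + 5*y))/2 - 3*log(2) + 3*log(6)/2 + 3*log(3)


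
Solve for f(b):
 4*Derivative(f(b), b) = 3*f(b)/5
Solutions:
 f(b) = C1*exp(3*b/20)


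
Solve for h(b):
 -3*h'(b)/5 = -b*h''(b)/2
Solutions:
 h(b) = C1 + C2*b^(11/5)


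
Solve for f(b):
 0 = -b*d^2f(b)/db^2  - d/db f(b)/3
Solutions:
 f(b) = C1 + C2*b^(2/3)


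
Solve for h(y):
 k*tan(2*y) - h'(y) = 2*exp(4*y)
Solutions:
 h(y) = C1 - k*log(cos(2*y))/2 - exp(4*y)/2


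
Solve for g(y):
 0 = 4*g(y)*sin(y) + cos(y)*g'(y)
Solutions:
 g(y) = C1*cos(y)^4


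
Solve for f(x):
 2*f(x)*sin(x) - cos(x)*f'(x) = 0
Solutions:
 f(x) = C1/cos(x)^2


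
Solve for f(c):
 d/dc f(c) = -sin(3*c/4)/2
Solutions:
 f(c) = C1 + 2*cos(3*c/4)/3


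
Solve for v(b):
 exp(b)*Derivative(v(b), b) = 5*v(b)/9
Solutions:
 v(b) = C1*exp(-5*exp(-b)/9)


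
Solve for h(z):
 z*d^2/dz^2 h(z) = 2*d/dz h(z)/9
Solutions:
 h(z) = C1 + C2*z^(11/9)


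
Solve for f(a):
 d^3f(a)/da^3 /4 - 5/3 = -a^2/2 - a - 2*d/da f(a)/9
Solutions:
 f(a) = C1 + C2*sin(2*sqrt(2)*a/3) + C3*cos(2*sqrt(2)*a/3) - 3*a^3/4 - 9*a^2/4 + 201*a/16


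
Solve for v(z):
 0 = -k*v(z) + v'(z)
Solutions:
 v(z) = C1*exp(k*z)


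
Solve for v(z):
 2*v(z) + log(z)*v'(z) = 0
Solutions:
 v(z) = C1*exp(-2*li(z))


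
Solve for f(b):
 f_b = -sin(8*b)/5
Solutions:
 f(b) = C1 + cos(8*b)/40


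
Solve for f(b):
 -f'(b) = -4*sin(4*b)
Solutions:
 f(b) = C1 - cos(4*b)


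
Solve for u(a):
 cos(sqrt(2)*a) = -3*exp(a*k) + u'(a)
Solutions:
 u(a) = C1 + sqrt(2)*sin(sqrt(2)*a)/2 + 3*exp(a*k)/k


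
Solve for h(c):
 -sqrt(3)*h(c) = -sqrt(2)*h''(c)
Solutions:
 h(c) = C1*exp(-2^(3/4)*3^(1/4)*c/2) + C2*exp(2^(3/4)*3^(1/4)*c/2)


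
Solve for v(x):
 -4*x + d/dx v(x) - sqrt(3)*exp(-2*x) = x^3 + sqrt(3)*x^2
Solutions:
 v(x) = C1 + x^4/4 + sqrt(3)*x^3/3 + 2*x^2 - sqrt(3)*exp(-2*x)/2


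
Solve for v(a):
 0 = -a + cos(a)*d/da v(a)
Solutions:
 v(a) = C1 + Integral(a/cos(a), a)


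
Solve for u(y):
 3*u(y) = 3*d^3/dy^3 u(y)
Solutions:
 u(y) = C3*exp(y) + (C1*sin(sqrt(3)*y/2) + C2*cos(sqrt(3)*y/2))*exp(-y/2)


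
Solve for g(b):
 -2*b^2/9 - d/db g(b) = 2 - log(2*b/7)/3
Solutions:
 g(b) = C1 - 2*b^3/27 + b*log(b)/3 - 7*b/3 - b*log(7)/3 + b*log(2)/3


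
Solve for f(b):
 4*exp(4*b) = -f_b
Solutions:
 f(b) = C1 - exp(4*b)


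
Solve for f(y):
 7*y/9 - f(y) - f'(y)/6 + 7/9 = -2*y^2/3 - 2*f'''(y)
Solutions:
 f(y) = C1*exp(-y*((sqrt(2915) + 54)^(-1/3) + (sqrt(2915) + 54)^(1/3))/12)*sin(sqrt(3)*y*(-(sqrt(2915) + 54)^(1/3) + (sqrt(2915) + 54)^(-1/3))/12) + C2*exp(-y*((sqrt(2915) + 54)^(-1/3) + (sqrt(2915) + 54)^(1/3))/12)*cos(sqrt(3)*y*(-(sqrt(2915) + 54)^(1/3) + (sqrt(2915) + 54)^(-1/3))/12) + C3*exp(y*((sqrt(2915) + 54)^(-1/3) + (sqrt(2915) + 54)^(1/3))/6) + 2*y^2/3 + 5*y/9 + 37/54


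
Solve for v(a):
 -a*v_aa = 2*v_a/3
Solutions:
 v(a) = C1 + C2*a^(1/3)


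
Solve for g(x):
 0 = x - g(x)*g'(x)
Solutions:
 g(x) = -sqrt(C1 + x^2)
 g(x) = sqrt(C1 + x^2)


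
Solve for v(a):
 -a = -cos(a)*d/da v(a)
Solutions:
 v(a) = C1 + Integral(a/cos(a), a)


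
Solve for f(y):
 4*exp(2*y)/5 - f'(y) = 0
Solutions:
 f(y) = C1 + 2*exp(2*y)/5


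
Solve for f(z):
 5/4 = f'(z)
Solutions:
 f(z) = C1 + 5*z/4


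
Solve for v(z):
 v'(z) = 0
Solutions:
 v(z) = C1


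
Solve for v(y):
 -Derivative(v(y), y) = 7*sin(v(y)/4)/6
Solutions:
 7*y/6 + 2*log(cos(v(y)/4) - 1) - 2*log(cos(v(y)/4) + 1) = C1


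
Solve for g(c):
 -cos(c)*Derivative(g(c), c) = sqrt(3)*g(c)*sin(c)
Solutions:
 g(c) = C1*cos(c)^(sqrt(3))


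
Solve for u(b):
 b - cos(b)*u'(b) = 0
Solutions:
 u(b) = C1 + Integral(b/cos(b), b)


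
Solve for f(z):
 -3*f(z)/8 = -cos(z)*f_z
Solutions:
 f(z) = C1*(sin(z) + 1)^(3/16)/(sin(z) - 1)^(3/16)


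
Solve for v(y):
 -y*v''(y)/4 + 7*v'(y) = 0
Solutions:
 v(y) = C1 + C2*y^29


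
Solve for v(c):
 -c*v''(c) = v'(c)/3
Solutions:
 v(c) = C1 + C2*c^(2/3)


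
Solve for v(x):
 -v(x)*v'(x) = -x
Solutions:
 v(x) = -sqrt(C1 + x^2)
 v(x) = sqrt(C1 + x^2)


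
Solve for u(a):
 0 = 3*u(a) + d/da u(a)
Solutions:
 u(a) = C1*exp(-3*a)


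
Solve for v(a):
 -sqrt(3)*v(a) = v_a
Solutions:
 v(a) = C1*exp(-sqrt(3)*a)


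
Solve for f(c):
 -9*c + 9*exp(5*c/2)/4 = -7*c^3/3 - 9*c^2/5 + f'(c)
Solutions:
 f(c) = C1 + 7*c^4/12 + 3*c^3/5 - 9*c^2/2 + 9*exp(5*c/2)/10


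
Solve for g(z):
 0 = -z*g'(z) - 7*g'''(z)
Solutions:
 g(z) = C1 + Integral(C2*airyai(-7^(2/3)*z/7) + C3*airybi(-7^(2/3)*z/7), z)


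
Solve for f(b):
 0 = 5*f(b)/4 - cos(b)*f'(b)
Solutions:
 f(b) = C1*(sin(b) + 1)^(5/8)/(sin(b) - 1)^(5/8)


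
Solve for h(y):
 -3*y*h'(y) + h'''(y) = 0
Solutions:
 h(y) = C1 + Integral(C2*airyai(3^(1/3)*y) + C3*airybi(3^(1/3)*y), y)


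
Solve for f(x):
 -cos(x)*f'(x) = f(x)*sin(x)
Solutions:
 f(x) = C1*cos(x)


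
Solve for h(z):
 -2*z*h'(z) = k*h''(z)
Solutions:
 h(z) = C1 + C2*sqrt(k)*erf(z*sqrt(1/k))


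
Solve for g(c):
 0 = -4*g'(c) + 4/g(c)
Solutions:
 g(c) = -sqrt(C1 + 2*c)
 g(c) = sqrt(C1 + 2*c)


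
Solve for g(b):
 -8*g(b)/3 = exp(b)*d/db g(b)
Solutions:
 g(b) = C1*exp(8*exp(-b)/3)
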